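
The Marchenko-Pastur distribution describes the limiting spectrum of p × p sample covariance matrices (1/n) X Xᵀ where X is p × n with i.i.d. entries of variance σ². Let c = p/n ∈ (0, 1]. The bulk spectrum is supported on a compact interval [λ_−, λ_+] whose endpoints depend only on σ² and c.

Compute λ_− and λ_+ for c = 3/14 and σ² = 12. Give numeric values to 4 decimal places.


c = 3/14 = 0.214286; √c = 0.462910.
λ_− = σ² (1 − √c)² = 12 · (1 − 0.462910)² = 12 · (0.537090)² = 3.461587.
λ_+ = σ² (1 + √c)² = 12 · (1 + 0.462910)² = 12 · (1.462910)² = 25.681270.

Rounded to 4 decimal places: λ_− ≈ 3.4616, λ_+ ≈ 25.6813.


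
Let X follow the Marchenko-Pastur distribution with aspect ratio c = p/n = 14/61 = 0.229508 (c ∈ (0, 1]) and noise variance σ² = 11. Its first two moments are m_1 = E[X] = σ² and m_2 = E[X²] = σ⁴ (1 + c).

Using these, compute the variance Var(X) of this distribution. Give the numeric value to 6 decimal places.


m_1 = E[X] = σ² = 11, so m_1² = 121.
m_2 = E[X²] = σ⁴ (1 + c) = 121 · (1 + 0.229508) = 121 · 1.229508 = 148.770492.
(Note m_2 − m_1² simplifies to c · σ⁴ = 0.229508 · 121.)

Var(X) = m_2 − m_1² = 148.770492 − 121 = 27.770492.


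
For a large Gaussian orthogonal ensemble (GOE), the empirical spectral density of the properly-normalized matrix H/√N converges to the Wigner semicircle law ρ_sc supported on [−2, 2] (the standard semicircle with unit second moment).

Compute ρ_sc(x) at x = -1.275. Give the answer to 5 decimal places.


ρ_sc(x) = (1/(2π)) √(4 − x²). With x = -1.275:
  4 − x² = 4 − (-1.275)² = 4 − 1.625625 = 2.374375.
  √(4 − x²) = 1.540901.
  1/(2π) = 0.159155.
  ρ_sc(-1.275) = 0.159155 · 1.540901 = 0.245242.

Rounded to 5 decimal places: ρ_sc(-1.275) ≈ 0.24524.


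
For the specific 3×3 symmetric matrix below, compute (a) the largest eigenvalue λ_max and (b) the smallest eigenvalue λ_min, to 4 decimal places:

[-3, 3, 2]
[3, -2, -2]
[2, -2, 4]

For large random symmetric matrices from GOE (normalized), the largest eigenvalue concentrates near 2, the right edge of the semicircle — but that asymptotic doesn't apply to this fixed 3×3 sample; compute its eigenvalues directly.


Since M is real symmetric, all three eigenvalues are real; they are the roots of det(λI − M) = λ³ − (tr M) λ² + s λ − det M, where s is the sum of the principal 2×2 minors.
tr M = -3 + (-2) + 4 = -1.
s = ((-3)·(-2) − 3²) + ((-3)·4 − 2²) + ((-2)·4 − (-2)²) = -3 + (-16) + (-12) = -31.
det M (expand along row 1) = (-3)·(-12) − 3·16 + 2·(-2) = -16.
Characteristic polynomial: λ³ + λ² − 31λ + 16 = 0.
Substitute λ = y + (tr M)/3 = y − 0.333333 to remove the quadratic term: y³ + p·y + q = 0 with p = s − (tr M)²/3 = -31.333333 and q = −2(tr M)³/27 + (tr M)·s/3 − det M = 26.407407.
Three real roots ⇒ use the trigonometric (Viète) form: r = 2√(−p/3) = 6.463573, φ = arccos(3q/(p·r)) = arccos(-0.391172) = 1.972701 rad.
y_k = r·cos(φ/3 − 2πk/3) for k = 0, 1, 2 gives y = 5.115799, 0.863326, -5.979125.
λ_k = y_k − 0.333333 gives λ = 4.7825, 0.5300, -6.3125 (check: the sum is -1.0000 = tr M).

Hence λ_max = 4.7825 and λ_min = -6.3125.


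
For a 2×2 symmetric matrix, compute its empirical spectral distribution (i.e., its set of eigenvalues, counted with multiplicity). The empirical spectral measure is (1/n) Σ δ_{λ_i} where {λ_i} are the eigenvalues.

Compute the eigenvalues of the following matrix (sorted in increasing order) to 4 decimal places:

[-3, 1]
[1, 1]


Since M is real symmetric, both eigenvalues are real; they are the roots of det(λI − M) = λ² − (tr M) λ + det M.
tr M = -3 + 1 = -2.
det M = (-3)·1 − 1² = -3 − 1 = -4.
Characteristic polynomial: λ² + 2λ − 4 = 0.
Discriminant Δ = (tr M)² − 4·det M = 4 − (-16) = 20; √Δ = 4.472136.
λ = (tr M ± √Δ)/2 = (-2 ± 4.472136)/2, giving (tr M − √Δ)/2 = -3.2361 and (tr M + √Δ)/2 = 1.2361.

Eigenvalues sorted in increasing order: [-3.2361, 1.2361].


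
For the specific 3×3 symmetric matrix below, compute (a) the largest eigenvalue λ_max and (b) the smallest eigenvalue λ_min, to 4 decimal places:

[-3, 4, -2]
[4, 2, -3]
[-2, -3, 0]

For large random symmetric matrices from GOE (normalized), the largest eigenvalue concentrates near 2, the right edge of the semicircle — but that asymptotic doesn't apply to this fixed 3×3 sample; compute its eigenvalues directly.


Since M is real symmetric, all three eigenvalues are real; they are the roots of det(λI − M) = λ³ − (tr M) λ² + s λ − det M, where s is the sum of the principal 2×2 minors.
tr M = -3 + 2 + 0 = -1.
s = ((-3)·2 − 4²) + ((-3)·0 − (-2)²) + (2·0 − (-3)²) = -22 + (-4) + (-9) = -35.
det M (expand along row 1) = (-3)·(-9) − 4·(-6) + (-2)·(-8) = 67.
Characteristic polynomial: λ³ + λ² − 35λ − 67 = 0.
Substitute λ = y + (tr M)/3 = y − 0.333333 to remove the quadratic term: y³ + p·y + q = 0 with p = s − (tr M)²/3 = -35.333333 and q = −2(tr M)³/27 + (tr M)·s/3 − det M = -55.259259.
Three real roots ⇒ use the trigonometric (Viète) form: r = 2√(−p/3) = 6.863753, φ = arccos(3q/(p·r)) = arccos(0.683565) = 0.818160 rad.
y_k = r·cos(φ/3 − 2πk/3) for k = 0, 1, 2 gives y = 6.610082, -1.703963, -4.906118.
λ_k = y_k − 0.333333 gives λ = 6.2767, -2.0373, -5.2395 (check: the sum is -1.0000 = tr M).

Hence λ_max = 6.2767 and λ_min = -5.2395.


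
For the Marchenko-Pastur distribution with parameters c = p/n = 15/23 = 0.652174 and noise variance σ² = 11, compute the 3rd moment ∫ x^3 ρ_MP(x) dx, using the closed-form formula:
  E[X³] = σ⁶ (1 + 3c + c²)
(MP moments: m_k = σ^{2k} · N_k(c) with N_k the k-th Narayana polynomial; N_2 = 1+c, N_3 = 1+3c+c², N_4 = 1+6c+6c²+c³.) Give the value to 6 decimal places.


E[X³] = σ⁶ (1 + 3c + c²) (third MP moment). With σ² = 11 (so σ⁶ = 1331) and c = 15/23 = 0.652174: E[X³] = 1331 · (1 + 3·0.652174 + (0.652174)²) = 1331 · 3.381853.

So E[X^3] = 4501.245747.


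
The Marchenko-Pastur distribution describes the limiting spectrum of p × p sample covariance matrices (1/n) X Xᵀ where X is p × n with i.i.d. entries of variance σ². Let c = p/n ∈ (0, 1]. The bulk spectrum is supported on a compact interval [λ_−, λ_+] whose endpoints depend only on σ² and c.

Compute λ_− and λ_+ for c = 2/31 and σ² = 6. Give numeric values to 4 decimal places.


c = 2/31 = 0.064516; √c = 0.254000.
λ_− = σ² (1 − √c)² = 6 · (1 − 0.254000)² = 6 · (0.746000)² = 3.339094.
λ_+ = σ² (1 + √c)² = 6 · (1 + 0.254000)² = 6 · (1.254000)² = 9.435100.

Rounded to 4 decimal places: λ_− ≈ 3.3391, λ_+ ≈ 9.4351.


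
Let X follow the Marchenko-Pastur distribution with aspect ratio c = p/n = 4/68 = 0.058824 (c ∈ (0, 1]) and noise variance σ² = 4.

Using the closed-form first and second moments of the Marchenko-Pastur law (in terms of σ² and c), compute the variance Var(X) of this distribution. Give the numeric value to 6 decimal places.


Recall the MP moments m_1 = E[X] = σ² and m_2 = E[X²] = σ⁴ (1 + c).
m_1 = E[X] = σ² = 4, so m_1² = 16.
m_2 = E[X²] = σ⁴ (1 + c) = 16 · (1 + 0.058824) = 16 · 1.058824 = 16.941176.
(Note m_2 − m_1² simplifies to c · σ⁴ = 0.058824 · 16.)

Var(X) = m_2 − m_1² = 16.941176 − 16 = 0.941176.


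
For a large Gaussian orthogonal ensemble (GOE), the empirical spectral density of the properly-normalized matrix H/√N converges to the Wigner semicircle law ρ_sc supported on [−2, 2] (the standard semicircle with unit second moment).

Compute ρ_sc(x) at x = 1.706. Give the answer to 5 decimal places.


ρ_sc(x) = (1/(2π)) √(4 − x²). With x = 1.706:
  4 − x² = 4 − (1.706)² = 4 − 2.910436 = 1.089564.
  √(4 − x²) = 1.043822.
  1/(2π) = 0.159155.
  ρ_sc(1.706) = 0.159155 · 1.043822 = 0.166129.

Rounded to 5 decimal places: ρ_sc(1.706) ≈ 0.16613.


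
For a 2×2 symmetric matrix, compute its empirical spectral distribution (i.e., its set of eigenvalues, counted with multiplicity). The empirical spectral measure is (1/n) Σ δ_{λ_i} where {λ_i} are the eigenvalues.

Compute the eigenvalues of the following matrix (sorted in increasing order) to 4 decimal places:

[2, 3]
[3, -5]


Since M is real symmetric, both eigenvalues are real; they are the roots of det(λI − M) = λ² − (tr M) λ + det M.
tr M = 2 + (-5) = -3.
det M = 2·(-5) − 3² = -10 − 9 = -19.
Characteristic polynomial: λ² + 3λ − 19 = 0.
Discriminant Δ = (tr M)² − 4·det M = 9 − (-76) = 85; √Δ = 9.219544.
λ = (tr M ± √Δ)/2 = (-3 ± 9.219544)/2, giving (tr M − √Δ)/2 = -6.1098 and (tr M + √Δ)/2 = 3.1098.

Eigenvalues sorted in increasing order: [-6.1098, 3.1098].


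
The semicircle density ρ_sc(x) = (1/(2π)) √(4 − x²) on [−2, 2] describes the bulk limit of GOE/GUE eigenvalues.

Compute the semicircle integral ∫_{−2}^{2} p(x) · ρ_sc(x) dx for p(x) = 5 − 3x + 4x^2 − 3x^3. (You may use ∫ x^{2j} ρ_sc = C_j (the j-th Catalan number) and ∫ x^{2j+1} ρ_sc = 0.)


Write p(x) = Σ a_i x^i, split into monomials and integrate each against ρ_sc separately.
Using ∫ x^{2j} ρ_sc = C_j = (1/(j+1)) C(2j, j) (Catalan numbers) and ∫ x^{2j+1} ρ_sc = 0 (odd monomials vanish by symmetry):
  i = 0 (even): a_0 · C_{0} = 5 · 1 = 5
  i = 1 (odd): ∫ x^1 ρ_sc = 0 (vanishes)
  i = 2 (even): a_2 · C_{1} = 4 · 1 = 4
  i = 3 (odd): ∫ x^3 ρ_sc = 0 (vanishes)

Summing the contributions: ∫_{−2}^{2} p(x) ρ_sc(x) dx = 5 + 4 = 9.


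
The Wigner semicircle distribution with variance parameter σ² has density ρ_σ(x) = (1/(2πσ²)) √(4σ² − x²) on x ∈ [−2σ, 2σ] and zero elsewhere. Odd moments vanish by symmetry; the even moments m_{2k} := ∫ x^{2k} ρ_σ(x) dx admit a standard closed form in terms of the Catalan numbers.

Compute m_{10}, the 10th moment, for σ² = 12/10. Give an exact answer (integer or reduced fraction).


By the scaled semicircle moment identity, m_{2k} = σ^{2k} · C_k with k = 5.
C_5 = (1/(k+1)) · C(2k, k) = (1/6) · C(10, 5) = (1/6) · 252 = 42.
σ^{2k} = (σ²)^k = (12/10)^5 = 7776/3125.

Therefore m_{10} = σ^{10} · C_5 = (7776/3125) · 42 = 326592/3125.


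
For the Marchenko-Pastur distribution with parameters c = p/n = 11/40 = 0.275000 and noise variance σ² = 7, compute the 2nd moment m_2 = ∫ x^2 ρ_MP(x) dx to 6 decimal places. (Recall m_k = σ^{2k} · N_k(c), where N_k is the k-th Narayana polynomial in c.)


E[X²] = σ⁴ (1 + c) (second MP moment). With σ² = 7 (so σ⁴ = 49) and c = 11/40 = 0.275000: E[X²] = 49 · (1 + 0.275000) = 49 · 1.275000.

So E[X^2] = 62.475000.


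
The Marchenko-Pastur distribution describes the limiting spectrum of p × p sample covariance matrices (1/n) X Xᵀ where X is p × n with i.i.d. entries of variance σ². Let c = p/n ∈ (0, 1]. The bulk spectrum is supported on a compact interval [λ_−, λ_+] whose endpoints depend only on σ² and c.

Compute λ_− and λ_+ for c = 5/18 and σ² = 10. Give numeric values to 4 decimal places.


c = 5/18 = 0.277778; √c = 0.527046.
λ_− = σ² (1 − √c)² = 10 · (1 − 0.527046)² = 10 · (0.472954)² = 2.236852.
λ_+ = σ² (1 + √c)² = 10 · (1 + 0.527046)² = 10 · (1.527046)² = 23.318703.

Rounded to 4 decimal places: λ_− ≈ 2.2369, λ_+ ≈ 23.3187.


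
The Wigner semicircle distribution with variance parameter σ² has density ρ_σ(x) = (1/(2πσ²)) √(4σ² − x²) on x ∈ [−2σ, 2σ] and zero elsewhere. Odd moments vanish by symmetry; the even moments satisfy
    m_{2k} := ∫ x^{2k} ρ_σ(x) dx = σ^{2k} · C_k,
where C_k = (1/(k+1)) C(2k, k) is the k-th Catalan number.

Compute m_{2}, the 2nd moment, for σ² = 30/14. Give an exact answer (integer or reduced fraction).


By the scaled semicircle moment identity, m_{2k} = σ^{2k} · C_k with k = 1.
C_1 = (1/(k+1)) · C(2k, k) = (1/2) · C(2, 1) = (1/2) · 2 = 1.
σ^{2k} = (σ²)^k = (30/14)^1 = 15/7.

Therefore m_{2} = σ^{2} · C_1 = (15/7) · 1 = 15/7.


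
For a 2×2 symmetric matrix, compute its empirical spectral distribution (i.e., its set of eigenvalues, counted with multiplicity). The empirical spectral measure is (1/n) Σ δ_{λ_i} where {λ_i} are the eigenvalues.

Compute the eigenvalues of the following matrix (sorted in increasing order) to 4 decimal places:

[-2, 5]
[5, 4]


Since M is real symmetric, both eigenvalues are real; they are the roots of det(λI − M) = λ² − (tr M) λ + det M.
tr M = -2 + 4 = 2.
det M = (-2)·4 − 5² = -8 − 25 = -33.
Characteristic polynomial: λ² − 2λ − 33 = 0.
Discriminant Δ = (tr M)² − 4·det M = 4 − (-132) = 136; √Δ = 11.661904.
λ = (tr M ± √Δ)/2 = (2 ± 11.661904)/2, giving (tr M − √Δ)/2 = -4.8310 and (tr M + √Δ)/2 = 6.8310.

Eigenvalues sorted in increasing order: [-4.8310, 6.8310].


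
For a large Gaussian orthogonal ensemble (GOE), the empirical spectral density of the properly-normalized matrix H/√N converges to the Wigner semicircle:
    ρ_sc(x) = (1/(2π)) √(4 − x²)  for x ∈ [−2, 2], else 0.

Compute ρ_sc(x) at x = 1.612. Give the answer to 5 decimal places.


ρ_sc(x) = (1/(2π)) √(4 − x²). With x = 1.612:
  4 − x² = 4 − (1.612)² = 4 − 2.598544 = 1.401456.
  √(4 − x²) = 1.183831.
  1/(2π) = 0.159155.
  ρ_sc(1.612) = 0.159155 · 1.183831 = 0.188413.

Rounded to 5 decimal places: ρ_sc(1.612) ≈ 0.18841.


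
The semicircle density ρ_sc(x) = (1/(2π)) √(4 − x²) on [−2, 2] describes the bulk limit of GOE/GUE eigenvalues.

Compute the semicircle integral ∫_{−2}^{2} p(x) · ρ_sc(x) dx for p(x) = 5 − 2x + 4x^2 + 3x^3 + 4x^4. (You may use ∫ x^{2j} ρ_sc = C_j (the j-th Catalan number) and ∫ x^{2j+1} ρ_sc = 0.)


Write p(x) = Σ a_i x^i, split into monomials and integrate each against ρ_sc separately.
Using ∫ x^{2j} ρ_sc = C_j = (1/(j+1)) C(2j, j) (Catalan numbers) and ∫ x^{2j+1} ρ_sc = 0 (odd monomials vanish by symmetry):
  i = 0 (even): a_0 · C_{0} = 5 · 1 = 5
  i = 1 (odd): ∫ x^1 ρ_sc = 0 (vanishes)
  i = 2 (even): a_2 · C_{1} = 4 · 1 = 4
  i = 3 (odd): ∫ x^3 ρ_sc = 0 (vanishes)
  i = 4 (even): a_4 · C_{2} = 4 · 2 = 8

Summing the contributions: ∫_{−2}^{2} p(x) ρ_sc(x) dx = 5 + 4 + 8 = 17.


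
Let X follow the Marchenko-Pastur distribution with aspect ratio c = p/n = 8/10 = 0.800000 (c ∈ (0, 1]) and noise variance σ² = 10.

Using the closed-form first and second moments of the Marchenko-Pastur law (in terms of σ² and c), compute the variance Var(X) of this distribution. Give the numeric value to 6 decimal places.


Recall the MP moments m_1 = E[X] = σ² and m_2 = E[X²] = σ⁴ (1 + c).
m_1 = E[X] = σ² = 10, so m_1² = 100.
m_2 = E[X²] = σ⁴ (1 + c) = 100 · (1 + 0.800000) = 100 · 1.800000 = 180.000000.
(Note m_2 − m_1² simplifies to c · σ⁴ = 0.800000 · 100.)

Var(X) = m_2 − m_1² = 180.000000 − 100 = 80.000000.


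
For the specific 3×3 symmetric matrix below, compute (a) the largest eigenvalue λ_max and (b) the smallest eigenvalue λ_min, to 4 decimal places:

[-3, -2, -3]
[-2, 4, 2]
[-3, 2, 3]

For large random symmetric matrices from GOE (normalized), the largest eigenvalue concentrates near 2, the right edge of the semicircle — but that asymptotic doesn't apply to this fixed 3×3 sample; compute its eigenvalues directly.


Since M is real symmetric, all three eigenvalues are real; they are the roots of det(λI − M) = λ³ − (tr M) λ² + s λ − det M, where s is the sum of the principal 2×2 minors.
tr M = -3 + 4 + 3 = 4.
s = ((-3)·4 − (-2)²) + ((-3)·3 − (-3)²) + (4·3 − 2²) = -16 + (-18) + 8 = -26.
det M (expand along row 1) = (-3)·8 − (-2)·0 + (-3)·8 = -48.
Characteristic polynomial: λ³ − 4λ² − 26λ + 48 = 0.
Substitute λ = y + (tr M)/3 = y + 1.333333 to remove the quadratic term: y³ + p·y + q = 0 with p = s − (tr M)²/3 = -31.333333 and q = −2(tr M)³/27 + (tr M)·s/3 − det M = 8.592593.
Three real roots ⇒ use the trigonometric (Viète) form: r = 2√(−p/3) = 6.463573, φ = arccos(3q/(p·r)) = arccos(-0.127282) = 1.698424 rad.
y_k = r·cos(φ/3 − 2πk/3) for k = 0, 1, 2 gives y = 5.455106, 0.274895, -5.730001.
λ_k = y_k + 1.333333 gives λ = 6.7884, 1.6082, -4.3967 (check: the sum is 4.0000 = tr M).

Hence λ_max = 6.7884 and λ_min = -4.3967.


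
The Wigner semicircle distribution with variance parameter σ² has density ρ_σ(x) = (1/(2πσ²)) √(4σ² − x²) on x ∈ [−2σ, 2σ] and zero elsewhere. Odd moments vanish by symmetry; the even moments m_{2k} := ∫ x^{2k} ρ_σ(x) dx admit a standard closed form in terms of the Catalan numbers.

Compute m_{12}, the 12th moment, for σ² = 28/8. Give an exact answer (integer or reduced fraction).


By the scaled semicircle moment identity, m_{2k} = σ^{2k} · C_k with k = 6.
C_6 = (1/(k+1)) · C(2k, k) = (1/7) · C(12, 6) = (1/7) · 924 = 132.
σ^{2k} = (σ²)^k = (28/8)^6 = 117649/64.

Therefore m_{12} = σ^{12} · C_6 = (117649/64) · 132 = 3882417/16.


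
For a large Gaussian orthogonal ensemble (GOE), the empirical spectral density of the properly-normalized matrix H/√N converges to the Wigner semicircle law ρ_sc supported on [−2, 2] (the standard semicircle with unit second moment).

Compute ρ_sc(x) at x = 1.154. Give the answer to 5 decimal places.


ρ_sc(x) = (1/(2π)) √(4 − x²). With x = 1.154:
  4 − x² = 4 − (1.154)² = 4 − 1.331716 = 2.668284.
  √(4 − x²) = 1.633488.
  1/(2π) = 0.159155.
  ρ_sc(1.154) = 0.159155 · 1.633488 = 0.259978.

Rounded to 5 decimal places: ρ_sc(1.154) ≈ 0.25998.


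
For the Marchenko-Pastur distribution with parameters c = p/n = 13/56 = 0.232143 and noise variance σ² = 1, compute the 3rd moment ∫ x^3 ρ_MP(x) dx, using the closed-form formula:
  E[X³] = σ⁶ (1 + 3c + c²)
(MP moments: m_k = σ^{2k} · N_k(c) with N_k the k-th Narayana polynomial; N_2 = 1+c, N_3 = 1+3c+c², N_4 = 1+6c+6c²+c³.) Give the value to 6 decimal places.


E[X³] = σ⁶ (1 + 3c + c²) (third MP moment). With σ² = 1 (so σ⁶ = 1) and c = 13/56 = 0.232143: E[X³] = 1 · (1 + 3·0.232143 + (0.232143)²) = 1 · 1.750319.

So E[X^3] = 1.750319.


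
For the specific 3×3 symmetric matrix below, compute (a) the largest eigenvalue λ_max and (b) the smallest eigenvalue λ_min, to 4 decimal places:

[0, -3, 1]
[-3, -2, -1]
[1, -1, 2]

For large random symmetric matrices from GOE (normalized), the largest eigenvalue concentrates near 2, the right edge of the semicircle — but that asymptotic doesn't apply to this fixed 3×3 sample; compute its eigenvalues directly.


Since M is real symmetric, all three eigenvalues are real; they are the roots of det(λI − M) = λ³ − (tr M) λ² + s λ − det M, where s is the sum of the principal 2×2 minors.
tr M = 0 + (-2) + 2 = 0.
s = (0·(-2) − (-3)²) + (0·2 − 1²) + ((-2)·2 − (-1)²) = -9 + (-1) + (-5) = -15.
det M (expand along row 1) = 0·(-5) − (-3)·(-5) + 1·5 = -10.
Characteristic polynomial: λ³ − 15λ + 10 = 0.
Substitute λ = y + (tr M)/3 = y + 0.000000 to remove the quadratic term: y³ + p·y + q = 0 with p = s − (tr M)²/3 = -15.000000 and q = −2(tr M)³/27 + (tr M)·s/3 − det M = 10.000000.
Three real roots ⇒ use the trigonometric (Viète) form: r = 2√(−p/3) = 4.472136, φ = arccos(3q/(p·r)) = arccos(-0.447214) = 2.034444 rad.
y_k = r·cos(φ/3 − 2πk/3) for k = 0, 1, 2 gives y = 3.482613, 0.688417, -4.171030.
λ_k = y_k + 0.000000 gives λ = 3.4826, 0.6884, -4.1710 (check: the sum is 0.0000 = tr M).

Hence λ_max = 3.4826 and λ_min = -4.1710.


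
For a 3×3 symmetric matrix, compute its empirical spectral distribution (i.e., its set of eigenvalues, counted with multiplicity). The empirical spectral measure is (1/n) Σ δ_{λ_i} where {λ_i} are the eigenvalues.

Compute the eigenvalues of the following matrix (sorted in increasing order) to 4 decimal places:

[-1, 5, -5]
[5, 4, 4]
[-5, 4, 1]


Since M is real symmetric, all three eigenvalues are real; they are the roots of det(λI − M) = λ³ − (tr M) λ² + s λ − det M, where s is the sum of the principal 2×2 minors.
tr M = -1 + 4 + 1 = 4.
s = ((-1)·4 − 5²) + ((-1)·1 − (-5)²) + (4·1 − 4²) = -29 + (-26) + (-12) = -67.
det M (expand along row 1) = (-1)·(-12) − 5·25 + (-5)·40 = -313.
Characteristic polynomial: λ³ − 4λ² − 67λ + 313 = 0.
Substitute λ = y + (tr M)/3 = y + 1.333333 to remove the quadratic term: y³ + p·y + q = 0 with p = s − (tr M)²/3 = -72.333333 and q = −2(tr M)³/27 + (tr M)·s/3 − det M = 218.925926.
Three real roots ⇒ use the trigonometric (Viète) form: r = 2√(−p/3) = 9.820613, φ = arccos(3q/(p·r)) = arccos(-0.924573) = 2.750711 rad.
y_k = r·cos(φ/3 − 2πk/3) for k = 0, 1, 2 gives y = 5.973691, 3.763680, -9.737371.
λ_k = y_k + 1.333333 gives λ = 7.3070, 5.0970, -8.4040 (check: the sum is 4.0000 = tr M).

Eigenvalues sorted in increasing order: [-8.4040, 5.0970, 7.3070].


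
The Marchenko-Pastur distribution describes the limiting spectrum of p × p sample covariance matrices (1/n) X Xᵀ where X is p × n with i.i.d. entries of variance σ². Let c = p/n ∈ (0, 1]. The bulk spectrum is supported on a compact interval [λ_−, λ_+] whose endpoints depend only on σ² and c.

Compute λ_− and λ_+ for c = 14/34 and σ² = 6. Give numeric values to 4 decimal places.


c = 14/34 = 0.411765; √c = 0.641689.
λ_− = σ² (1 − √c)² = 6 · (1 − 0.641689)² = 6 · (0.358311)² = 0.770321.
λ_+ = σ² (1 + √c)² = 6 · (1 + 0.641689)² = 6 · (1.641689)² = 16.170856.

Rounded to 4 decimal places: λ_− ≈ 0.7703, λ_+ ≈ 16.1709.


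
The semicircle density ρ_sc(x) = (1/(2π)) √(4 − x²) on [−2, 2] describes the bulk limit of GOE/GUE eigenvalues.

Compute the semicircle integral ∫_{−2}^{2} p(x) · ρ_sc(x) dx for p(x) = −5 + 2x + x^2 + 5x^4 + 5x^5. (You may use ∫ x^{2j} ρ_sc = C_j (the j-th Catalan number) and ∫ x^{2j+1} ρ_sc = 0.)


Write p(x) = Σ a_i x^i, split into monomials and integrate each against ρ_sc separately.
Using ∫ x^{2j} ρ_sc = C_j = (1/(j+1)) C(2j, j) (Catalan numbers) and ∫ x^{2j+1} ρ_sc = 0 (odd monomials vanish by symmetry):
  i = 0 (even): a_0 · C_{0} = -5 · 1 = -5
  i = 1 (odd): ∫ x^1 ρ_sc = 0 (vanishes)
  i = 2 (even): a_2 · C_{1} = 1 · 1 = 1
  i = 4 (even): a_4 · C_{2} = 5 · 2 = 10
  i = 5 (odd): ∫ x^5 ρ_sc = 0 (vanishes)

Summing the contributions: ∫_{−2}^{2} p(x) ρ_sc(x) dx = (-5) + 1 + 10 = 6.


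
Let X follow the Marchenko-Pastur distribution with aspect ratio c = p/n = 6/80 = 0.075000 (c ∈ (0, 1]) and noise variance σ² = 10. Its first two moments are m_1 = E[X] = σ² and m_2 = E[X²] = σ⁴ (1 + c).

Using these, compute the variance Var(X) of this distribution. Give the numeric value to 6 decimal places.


m_1 = E[X] = σ² = 10, so m_1² = 100.
m_2 = E[X²] = σ⁴ (1 + c) = 100 · (1 + 0.075000) = 100 · 1.075000 = 107.500000.
(Note m_2 − m_1² simplifies to c · σ⁴ = 0.075000 · 100.)

Var(X) = m_2 − m_1² = 107.500000 − 100 = 7.500000.


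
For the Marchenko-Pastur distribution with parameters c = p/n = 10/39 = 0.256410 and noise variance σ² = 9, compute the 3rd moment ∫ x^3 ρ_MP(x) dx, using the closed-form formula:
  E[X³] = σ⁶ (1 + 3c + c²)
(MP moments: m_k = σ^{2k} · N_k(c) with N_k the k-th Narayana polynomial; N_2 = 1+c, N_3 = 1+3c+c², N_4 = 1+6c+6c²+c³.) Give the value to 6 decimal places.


E[X³] = σ⁶ (1 + 3c + c²) (third MP moment). With σ² = 9 (so σ⁶ = 729) and c = 10/39 = 0.256410: E[X³] = 729 · (1 + 3·0.256410 + (0.256410)²) = 729 · 1.834977.

So E[X^3] = 1337.698225.


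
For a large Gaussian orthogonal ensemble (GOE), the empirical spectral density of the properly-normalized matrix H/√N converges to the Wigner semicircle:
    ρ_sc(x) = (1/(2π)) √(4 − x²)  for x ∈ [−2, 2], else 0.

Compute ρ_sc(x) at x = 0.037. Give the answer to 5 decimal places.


ρ_sc(x) = (1/(2π)) √(4 − x²). With x = 0.037:
  4 − x² = 4 − (0.037)² = 4 − 0.001369 = 3.998631.
  √(4 − x²) = 1.999658.
  1/(2π) = 0.159155.
  ρ_sc(0.037) = 0.159155 · 1.999658 = 0.318255.

Rounded to 5 decimal places: ρ_sc(0.037) ≈ 0.31826.


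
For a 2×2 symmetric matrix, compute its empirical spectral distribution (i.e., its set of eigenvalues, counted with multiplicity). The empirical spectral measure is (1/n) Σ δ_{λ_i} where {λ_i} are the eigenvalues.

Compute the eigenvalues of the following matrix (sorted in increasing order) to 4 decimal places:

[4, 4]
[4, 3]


Since M is real symmetric, both eigenvalues are real; they are the roots of det(λI − M) = λ² − (tr M) λ + det M.
tr M = 4 + 3 = 7.
det M = 4·3 − 4² = 12 − 16 = -4.
Characteristic polynomial: λ² − 7λ − 4 = 0.
Discriminant Δ = (tr M)² − 4·det M = 49 − (-16) = 65; √Δ = 8.062258.
λ = (tr M ± √Δ)/2 = (7 ± 8.062258)/2, giving (tr M − √Δ)/2 = -0.5311 and (tr M + √Δ)/2 = 7.5311.

Eigenvalues sorted in increasing order: [-0.5311, 7.5311].


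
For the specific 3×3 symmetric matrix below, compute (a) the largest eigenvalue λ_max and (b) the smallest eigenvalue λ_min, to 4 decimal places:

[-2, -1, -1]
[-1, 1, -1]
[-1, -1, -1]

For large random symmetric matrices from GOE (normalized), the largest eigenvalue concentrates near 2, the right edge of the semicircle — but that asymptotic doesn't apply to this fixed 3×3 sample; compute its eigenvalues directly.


Since M is real symmetric, all three eigenvalues are real; they are the roots of det(λI − M) = λ³ − (tr M) λ² + s λ − det M, where s is the sum of the principal 2×2 minors.
tr M = -2 + 1 + (-1) = -2.
s = ((-2)·1 − (-1)²) + ((-2)·(-1) − (-1)²) + (1·(-1) − (-1)²) = -3 + 1 + (-2) = -4.
det M (expand along row 1) = (-2)·(-2) − (-1)·0 + (-1)·2 = 2.
Characteristic polynomial: λ³ + 2λ² − 4λ − 2 = 0.
Substitute λ = y + (tr M)/3 = y − 0.666667 to remove the quadratic term: y³ + p·y + q = 0 with p = s − (tr M)²/3 = -5.333333 and q = −2(tr M)³/27 + (tr M)·s/3 − det M = 1.259259.
Three real roots ⇒ use the trigonometric (Viète) form: r = 2√(−p/3) = 2.666667, φ = arccos(3q/(p·r)) = arccos(-0.265625) = 1.839648 rad.
y_k = r·cos(φ/3 − 2πk/3) for k = 0, 1, 2 gives y = 2.180804, 0.238660, -2.419464.
λ_k = y_k − 0.666667 gives λ = 1.5141, -0.4280, -3.0861 (check: the sum is -2.0000 = tr M).

Hence λ_max = 1.5141 and λ_min = -3.0861.


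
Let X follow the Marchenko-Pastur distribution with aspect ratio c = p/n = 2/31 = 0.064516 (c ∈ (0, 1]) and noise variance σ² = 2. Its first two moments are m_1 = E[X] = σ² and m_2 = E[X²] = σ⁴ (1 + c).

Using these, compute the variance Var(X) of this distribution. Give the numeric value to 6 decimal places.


m_1 = E[X] = σ² = 2, so m_1² = 4.
m_2 = E[X²] = σ⁴ (1 + c) = 4 · (1 + 0.064516) = 4 · 1.064516 = 4.258065.
(Note m_2 − m_1² simplifies to c · σ⁴ = 0.064516 · 4.)

Var(X) = m_2 − m_1² = 4.258065 − 4 = 0.258065.


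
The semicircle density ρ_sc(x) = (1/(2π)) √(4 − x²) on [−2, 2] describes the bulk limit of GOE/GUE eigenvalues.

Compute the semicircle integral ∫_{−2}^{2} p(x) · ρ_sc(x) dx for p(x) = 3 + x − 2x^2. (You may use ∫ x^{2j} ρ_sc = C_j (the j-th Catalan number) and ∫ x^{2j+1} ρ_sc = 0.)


Write p(x) = Σ a_i x^i, split into monomials and integrate each against ρ_sc separately.
Using ∫ x^{2j} ρ_sc = C_j = (1/(j+1)) C(2j, j) (Catalan numbers) and ∫ x^{2j+1} ρ_sc = 0 (odd monomials vanish by symmetry):
  i = 0 (even): a_0 · C_{0} = 3 · 1 = 3
  i = 1 (odd): ∫ x^1 ρ_sc = 0 (vanishes)
  i = 2 (even): a_2 · C_{1} = -2 · 1 = -2

Summing the contributions: ∫_{−2}^{2} p(x) ρ_sc(x) dx = 3 + (-2) = 1.


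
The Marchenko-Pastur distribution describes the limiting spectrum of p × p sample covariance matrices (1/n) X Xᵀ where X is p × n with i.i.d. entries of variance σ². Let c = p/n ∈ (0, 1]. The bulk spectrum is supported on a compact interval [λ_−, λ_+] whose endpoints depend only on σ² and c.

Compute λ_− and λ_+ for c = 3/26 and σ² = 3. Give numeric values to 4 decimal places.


c = 3/26 = 0.115385; √c = 0.339683.
λ_− = σ² (1 − √c)² = 3 · (1 − 0.339683)² = 3 · (0.660317)² = 1.308055.
λ_+ = σ² (1 + √c)² = 3 · (1 + 0.339683)² = 3 · (1.339683)² = 5.384253.

Rounded to 4 decimal places: λ_− ≈ 1.3081, λ_+ ≈ 5.3843.


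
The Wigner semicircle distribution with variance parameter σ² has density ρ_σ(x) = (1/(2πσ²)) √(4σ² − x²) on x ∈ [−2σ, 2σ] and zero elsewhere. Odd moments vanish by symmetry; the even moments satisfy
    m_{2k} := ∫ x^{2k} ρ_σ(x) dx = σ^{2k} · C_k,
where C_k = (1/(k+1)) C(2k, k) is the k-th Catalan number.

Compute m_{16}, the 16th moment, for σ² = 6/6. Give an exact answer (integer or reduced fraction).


By the scaled semicircle moment identity, m_{2k} = σ^{2k} · C_k with k = 8.
C_8 = (1/(k+1)) · C(2k, k) = (1/9) · C(16, 8) = (1/9) · 12870 = 1430.
σ^{2k} = (σ²)^k = (6/6)^8 = 1.

Therefore m_{16} = σ^{16} · C_8 = 1 · 1430 = 1430.


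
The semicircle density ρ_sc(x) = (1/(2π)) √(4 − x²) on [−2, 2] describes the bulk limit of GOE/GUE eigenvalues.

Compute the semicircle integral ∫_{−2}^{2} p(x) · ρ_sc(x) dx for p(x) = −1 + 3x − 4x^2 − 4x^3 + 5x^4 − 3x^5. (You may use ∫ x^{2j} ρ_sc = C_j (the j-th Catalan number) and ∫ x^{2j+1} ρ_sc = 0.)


Write p(x) = Σ a_i x^i, split into monomials and integrate each against ρ_sc separately.
Using ∫ x^{2j} ρ_sc = C_j = (1/(j+1)) C(2j, j) (Catalan numbers) and ∫ x^{2j+1} ρ_sc = 0 (odd monomials vanish by symmetry):
  i = 0 (even): a_0 · C_{0} = -1 · 1 = -1
  i = 1 (odd): ∫ x^1 ρ_sc = 0 (vanishes)
  i = 2 (even): a_2 · C_{1} = -4 · 1 = -4
  i = 3 (odd): ∫ x^3 ρ_sc = 0 (vanishes)
  i = 4 (even): a_4 · C_{2} = 5 · 2 = 10
  i = 5 (odd): ∫ x^5 ρ_sc = 0 (vanishes)

Summing the contributions: ∫_{−2}^{2} p(x) ρ_sc(x) dx = (-1) + (-4) + 10 = 5.


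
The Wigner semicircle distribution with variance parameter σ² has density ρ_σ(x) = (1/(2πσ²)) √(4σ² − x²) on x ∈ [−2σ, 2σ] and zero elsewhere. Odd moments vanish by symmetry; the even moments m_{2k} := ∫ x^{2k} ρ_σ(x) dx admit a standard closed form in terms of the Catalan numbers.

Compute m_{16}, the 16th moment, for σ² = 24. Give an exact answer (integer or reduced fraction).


By the scaled semicircle moment identity, m_{2k} = σ^{2k} · C_k with k = 8.
C_8 = (1/(k+1)) · C(2k, k) = (1/9) · C(16, 8) = (1/9) · 12870 = 1430.
σ^{2k} = (σ²)^k = (24)^8 = 110075314176.

Therefore m_{16} = σ^{16} · C_8 = 110075314176 · 1430 = 157407699271680.


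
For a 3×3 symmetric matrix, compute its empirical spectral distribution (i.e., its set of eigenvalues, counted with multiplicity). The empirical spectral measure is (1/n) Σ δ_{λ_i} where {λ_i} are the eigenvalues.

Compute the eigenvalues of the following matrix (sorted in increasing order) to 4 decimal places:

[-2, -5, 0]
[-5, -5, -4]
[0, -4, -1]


Since M is real symmetric, all three eigenvalues are real; they are the roots of det(λI − M) = λ³ − (tr M) λ² + s λ − det M, where s is the sum of the principal 2×2 minors.
tr M = -2 + (-5) + (-1) = -8.
s = ((-2)·(-5) − (-5)²) + ((-2)·(-1) − 0²) + ((-5)·(-1) − (-4)²) = -15 + 2 + (-11) = -24.
det M (expand along row 1) = (-2)·(-11) − (-5)·5 + 0·20 = 47.
Characteristic polynomial: λ³ + 8λ² − 24λ − 47 = 0.
Substitute λ = y + (tr M)/3 = y − 2.666667 to remove the quadratic term: y³ + p·y + q = 0 with p = s − (tr M)²/3 = -45.333333 and q = −2(tr M)³/27 + (tr M)·s/3 − det M = 54.925926.
Three real roots ⇒ use the trigonometric (Viète) form: r = 2√(−p/3) = 7.774603, φ = arccos(3q/(p·r)) = arccos(-0.467523) = 2.057283 rad.
y_k = r·cos(φ/3 − 2πk/3) for k = 0, 1, 2 gives y = 6.017056, 1.255228, -7.272284.
λ_k = y_k − 2.666667 gives λ = 3.3504, -1.4114, -9.9390 (check: the sum is -8.0000 = tr M).

Eigenvalues sorted in increasing order: [-9.9390, -1.4114, 3.3504].


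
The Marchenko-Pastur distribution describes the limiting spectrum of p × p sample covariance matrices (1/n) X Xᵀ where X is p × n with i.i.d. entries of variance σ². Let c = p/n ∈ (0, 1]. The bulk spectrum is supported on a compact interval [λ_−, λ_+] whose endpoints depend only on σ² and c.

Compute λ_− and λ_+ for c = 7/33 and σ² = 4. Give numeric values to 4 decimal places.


c = 7/33 = 0.212121; √c = 0.460566.
λ_− = σ² (1 − √c)² = 4 · (1 − 0.460566)² = 4 · (0.539434)² = 1.163955.
λ_+ = σ² (1 + √c)² = 4 · (1 + 0.460566)² = 4 · (1.460566)² = 8.533014.

Rounded to 4 decimal places: λ_− ≈ 1.1640, λ_+ ≈ 8.5330.


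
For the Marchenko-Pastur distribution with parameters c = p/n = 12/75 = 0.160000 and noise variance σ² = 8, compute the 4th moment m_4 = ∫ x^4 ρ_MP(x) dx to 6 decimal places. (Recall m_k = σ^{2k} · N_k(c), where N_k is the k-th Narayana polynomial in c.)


E[X⁴] = σ⁸ (1 + 6c + 6c² + c³) (fourth MP moment). With σ² = 8 (so σ⁸ = 4096) and c = 12/75 = 0.160000: E[X⁴] = 4096 · (1 + 6·0.160000 + 6·(0.160000)² + (0.160000)³) = 4096 · 2.117696.

So E[X^4] = 8674.082816.


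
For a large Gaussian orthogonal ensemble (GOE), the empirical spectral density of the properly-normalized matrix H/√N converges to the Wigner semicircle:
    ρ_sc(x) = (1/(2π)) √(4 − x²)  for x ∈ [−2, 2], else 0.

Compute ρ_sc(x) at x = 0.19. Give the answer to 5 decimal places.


ρ_sc(x) = (1/(2π)) √(4 − x²). With x = 0.19:
  4 − x² = 4 − (0.19)² = 4 − 0.036100 = 3.963900.
  √(4 − x²) = 1.990955.
  1/(2π) = 0.159155.
  ρ_sc(0.19) = 0.159155 · 1.990955 = 0.316870.

Rounded to 5 decimal places: ρ_sc(0.19) ≈ 0.31687.


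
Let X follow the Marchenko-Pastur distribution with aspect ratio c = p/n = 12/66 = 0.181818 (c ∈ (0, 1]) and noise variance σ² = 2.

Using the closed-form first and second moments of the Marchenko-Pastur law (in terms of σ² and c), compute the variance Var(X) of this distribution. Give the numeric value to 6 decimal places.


Recall the MP moments m_1 = E[X] = σ² and m_2 = E[X²] = σ⁴ (1 + c).
m_1 = E[X] = σ² = 2, so m_1² = 4.
m_2 = E[X²] = σ⁴ (1 + c) = 4 · (1 + 0.181818) = 4 · 1.181818 = 4.727273.
(Note m_2 − m_1² simplifies to c · σ⁴ = 0.181818 · 4.)

Var(X) = m_2 − m_1² = 4.727273 − 4 = 0.727273.


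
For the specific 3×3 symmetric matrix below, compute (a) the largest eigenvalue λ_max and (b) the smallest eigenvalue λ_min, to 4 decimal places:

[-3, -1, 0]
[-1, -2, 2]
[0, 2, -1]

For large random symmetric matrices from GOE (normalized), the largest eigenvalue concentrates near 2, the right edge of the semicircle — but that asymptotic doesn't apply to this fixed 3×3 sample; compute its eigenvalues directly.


Since M is real symmetric, all three eigenvalues are real; they are the roots of det(λI − M) = λ³ − (tr M) λ² + s λ − det M, where s is the sum of the principal 2×2 minors.
tr M = -3 + (-2) + (-1) = -6.
s = ((-3)·(-2) − (-1)²) + ((-3)·(-1) − 0²) + ((-2)·(-1) − 2²) = 5 + 3 + (-2) = 6.
det M (expand along row 1) = (-3)·(-2) − (-1)·1 + 0·(-2) = 7.
Characteristic polynomial: λ³ + 6λ² + 6λ − 7 = 0.
Substitute λ = y + (tr M)/3 = y − 2.000000 to remove the quadratic term: y³ + p·y + q = 0 with p = s − (tr M)²/3 = -6.000000 and q = −2(tr M)³/27 + (tr M)·s/3 − det M = -3.000000.
Three real roots ⇒ use the trigonometric (Viète) form: r = 2√(−p/3) = 2.828427, φ = arccos(3q/(p·r)) = arccos(0.530330) = 1.011806 rad.
y_k = r·cos(φ/3 − 2πk/3) for k = 0, 1, 2 gives y = 2.669079, -0.523976, -2.145103.
λ_k = y_k − 2.000000 gives λ = 0.6691, -2.5240, -4.1451 (check: the sum is -6.0000 = tr M).

Hence λ_max = 0.6691 and λ_min = -4.1451.


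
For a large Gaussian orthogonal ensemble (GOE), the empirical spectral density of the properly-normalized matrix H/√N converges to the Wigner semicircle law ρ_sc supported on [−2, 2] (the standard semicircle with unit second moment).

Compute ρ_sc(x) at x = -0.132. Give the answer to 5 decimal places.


ρ_sc(x) = (1/(2π)) √(4 − x²). With x = -0.132:
  4 − x² = 4 − (-0.132)² = 4 − 0.017424 = 3.982576.
  √(4 − x²) = 1.995639.
  1/(2π) = 0.159155.
  ρ_sc(-0.132) = 0.159155 · 1.995639 = 0.317616.

Rounded to 5 decimal places: ρ_sc(-0.132) ≈ 0.31762.


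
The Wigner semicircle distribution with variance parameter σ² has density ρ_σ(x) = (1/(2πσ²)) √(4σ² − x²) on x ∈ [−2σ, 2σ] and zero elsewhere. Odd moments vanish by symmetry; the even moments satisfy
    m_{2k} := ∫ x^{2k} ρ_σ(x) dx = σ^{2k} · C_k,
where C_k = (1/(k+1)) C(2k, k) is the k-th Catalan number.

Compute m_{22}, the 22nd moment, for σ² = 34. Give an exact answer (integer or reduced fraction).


By the scaled semicircle moment identity, m_{2k} = σ^{2k} · C_k with k = 11.
C_11 = (1/(k+1)) · C(2k, k) = (1/12) · C(22, 11) = (1/12) · 705432 = 58786.
σ^{2k} = (σ²)^k = (34)^11 = 70188843638032384.

Therefore m_{22} = σ^{22} · C_11 = 70188843638032384 · 58786 = 4126121362105371725824.


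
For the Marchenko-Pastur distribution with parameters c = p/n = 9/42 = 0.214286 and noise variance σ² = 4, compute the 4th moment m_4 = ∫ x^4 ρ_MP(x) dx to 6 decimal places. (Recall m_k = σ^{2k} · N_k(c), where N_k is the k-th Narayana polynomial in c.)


E[X⁴] = σ⁸ (1 + 6c + 6c² + c³) (fourth MP moment). With σ² = 4 (so σ⁸ = 256) and c = 9/42 = 0.214286: E[X⁴] = 256 · (1 + 6·0.214286 + 6·(0.214286)² + (0.214286)³) = 256 · 2.571064.

So E[X^4] = 658.192420.


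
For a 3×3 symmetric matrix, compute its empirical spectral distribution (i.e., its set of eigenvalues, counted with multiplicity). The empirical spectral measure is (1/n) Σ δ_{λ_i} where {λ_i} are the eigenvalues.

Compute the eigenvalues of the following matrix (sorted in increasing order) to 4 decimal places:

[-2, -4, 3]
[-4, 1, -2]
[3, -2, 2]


Since M is real symmetric, all three eigenvalues are real; they are the roots of det(λI − M) = λ³ − (tr M) λ² + s λ − det M, where s is the sum of the principal 2×2 minors.
tr M = -2 + 1 + 2 = 1.
s = ((-2)·1 − (-4)²) + ((-2)·2 − 3²) + (1·2 − (-2)²) = -18 + (-13) + (-2) = -33.
det M (expand along row 1) = (-2)·(-2) − (-4)·(-2) + 3·5 = 11.
Characteristic polynomial: λ³ − λ² − 33λ − 11 = 0.
Substitute λ = y + (tr M)/3 = y + 0.333333 to remove the quadratic term: y³ + p·y + q = 0 with p = s − (tr M)²/3 = -33.333333 and q = −2(tr M)³/27 + (tr M)·s/3 − det M = -22.074074.
Three real roots ⇒ use the trigonometric (Viète) form: r = 2√(−p/3) = 6.666667, φ = arccos(3q/(p·r)) = arccos(0.298000) = 1.268200 rad.
y_k = r·cos(φ/3 − 2πk/3) for k = 0, 1, 2 gives y = 6.079807, -0.671298, -5.408509.
λ_k = y_k + 0.333333 gives λ = 6.4131, -0.3380, -5.0752 (check: the sum is 1.0000 = tr M).

Eigenvalues sorted in increasing order: [-5.0752, -0.3380, 6.4131].


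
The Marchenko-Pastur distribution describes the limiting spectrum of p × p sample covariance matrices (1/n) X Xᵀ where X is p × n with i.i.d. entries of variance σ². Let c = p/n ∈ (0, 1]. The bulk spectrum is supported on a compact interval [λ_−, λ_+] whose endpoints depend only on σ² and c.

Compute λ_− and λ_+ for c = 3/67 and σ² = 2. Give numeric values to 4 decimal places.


c = 3/67 = 0.044776; √c = 0.211604.
λ_− = σ² (1 − √c)² = 2 · (1 − 0.211604)² = 2 · (0.788396)² = 1.243137.
λ_+ = σ² (1 + √c)² = 2 · (1 + 0.211604)² = 2 · (1.211604)² = 2.935967.

Rounded to 4 decimal places: λ_− ≈ 1.2431, λ_+ ≈ 2.9360.


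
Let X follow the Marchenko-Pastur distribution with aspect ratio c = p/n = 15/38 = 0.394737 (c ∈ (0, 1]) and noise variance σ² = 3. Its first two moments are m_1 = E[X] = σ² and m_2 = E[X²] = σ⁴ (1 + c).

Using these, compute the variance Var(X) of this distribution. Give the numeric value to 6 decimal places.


m_1 = E[X] = σ² = 3, so m_1² = 9.
m_2 = E[X²] = σ⁴ (1 + c) = 9 · (1 + 0.394737) = 9 · 1.394737 = 12.552632.
(Note m_2 − m_1² simplifies to c · σ⁴ = 0.394737 · 9.)

Var(X) = m_2 − m_1² = 12.552632 − 9 = 3.552632.
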